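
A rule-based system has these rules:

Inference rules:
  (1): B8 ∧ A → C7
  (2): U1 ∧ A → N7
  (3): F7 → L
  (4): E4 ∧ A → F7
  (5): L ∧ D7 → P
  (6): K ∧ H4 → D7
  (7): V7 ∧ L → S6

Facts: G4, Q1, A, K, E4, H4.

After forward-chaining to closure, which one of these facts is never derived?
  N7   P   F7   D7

N7

Round 1: (4) [E4 ∧ A → F7]; (6) [K ∧ H4 → D7]. Adds F7, D7.
Round 2: (3) [F7 → L]. Adds L.
Round 3: (5) [L ∧ D7 → P]. Adds P.
Derived: P (round 3), D7 (round 1), F7 (round 1). N7 never appears in any round.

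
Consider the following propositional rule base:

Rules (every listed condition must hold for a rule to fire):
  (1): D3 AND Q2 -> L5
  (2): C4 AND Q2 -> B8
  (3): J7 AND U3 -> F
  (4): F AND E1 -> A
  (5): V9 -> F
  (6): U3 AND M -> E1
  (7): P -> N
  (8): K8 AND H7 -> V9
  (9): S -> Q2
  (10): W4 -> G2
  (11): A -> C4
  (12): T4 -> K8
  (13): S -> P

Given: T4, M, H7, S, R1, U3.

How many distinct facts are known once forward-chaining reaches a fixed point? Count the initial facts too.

Round 1 fires (6), (9), (12), (13), giving E1, Q2, K8, P.
Round 2 fires (7), (8), giving N, V9.
Round 3 fires (5), giving F.
Round 4 fires (4), giving A.
Round 5 fires (11), giving C4.
Round 6 fires (2), giving B8.
Closure: {A, B8, C4, E1, F, H7, K8, M, N, P, Q2, R1, S, T4, U3, V9} — 16 facts.

16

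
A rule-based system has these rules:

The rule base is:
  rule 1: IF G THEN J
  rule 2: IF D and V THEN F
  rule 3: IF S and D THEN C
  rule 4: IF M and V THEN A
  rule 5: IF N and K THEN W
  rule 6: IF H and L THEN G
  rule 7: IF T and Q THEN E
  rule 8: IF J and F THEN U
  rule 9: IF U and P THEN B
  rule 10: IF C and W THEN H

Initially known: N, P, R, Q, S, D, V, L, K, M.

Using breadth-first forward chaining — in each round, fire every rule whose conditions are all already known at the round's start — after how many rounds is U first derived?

Round 1 fires rule 2, rule 3, rule 4, rule 5, giving F, C, A, W.
Round 2 fires rule 10, giving H.
Round 3 fires rule 6, giving G.
Round 4 fires rule 1, giving J.
Round 5 fires rule 8, giving U.
U first appears in round 5.

5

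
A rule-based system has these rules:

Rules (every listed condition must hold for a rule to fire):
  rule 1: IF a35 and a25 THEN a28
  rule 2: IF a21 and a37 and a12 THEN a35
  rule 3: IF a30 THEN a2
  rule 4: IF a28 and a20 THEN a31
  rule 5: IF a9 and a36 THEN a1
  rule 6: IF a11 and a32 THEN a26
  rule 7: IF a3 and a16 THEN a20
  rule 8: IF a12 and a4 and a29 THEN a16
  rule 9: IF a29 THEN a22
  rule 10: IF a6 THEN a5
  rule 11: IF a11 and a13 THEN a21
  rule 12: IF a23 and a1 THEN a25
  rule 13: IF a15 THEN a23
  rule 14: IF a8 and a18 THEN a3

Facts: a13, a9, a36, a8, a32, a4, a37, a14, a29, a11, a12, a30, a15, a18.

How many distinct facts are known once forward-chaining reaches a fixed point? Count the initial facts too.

27

Round 1: rule 3 [IF a30 THEN a2]; rule 5 [IF a9 and a36 THEN a1]; rule 6 [IF a11 and a32 THEN a26]; rule 8 [IF a12 and a4 and a29 THEN a16]; rule 9 [IF a29 THEN a22]; rule 11 [IF a11 and a13 THEN a21]; rule 13 [IF a15 THEN a23]; rule 14 [IF a8 and a18 THEN a3]. New: a2, a1, a26, a16, a22, a21, a23, a3.
Round 2: rule 2 [IF a21 and a37 and a12 THEN a35]; rule 7 [IF a3 and a16 THEN a20]; rule 12 [IF a23 and a1 THEN a25]. New: a35, a20, a25.
Round 3: rule 1 [IF a35 and a25 THEN a28]. New: a28.
Round 4: rule 4 [IF a28 and a20 THEN a31]. New: a31.
Closure: {a1, a11, a12, a13, a14, a15, a16, a18, a2, a20, a21, a22, a23, a25, a26, a28, a29, a3, a30, a31, a32, a35, a36, a37, a4, a8, a9} — 27 facts.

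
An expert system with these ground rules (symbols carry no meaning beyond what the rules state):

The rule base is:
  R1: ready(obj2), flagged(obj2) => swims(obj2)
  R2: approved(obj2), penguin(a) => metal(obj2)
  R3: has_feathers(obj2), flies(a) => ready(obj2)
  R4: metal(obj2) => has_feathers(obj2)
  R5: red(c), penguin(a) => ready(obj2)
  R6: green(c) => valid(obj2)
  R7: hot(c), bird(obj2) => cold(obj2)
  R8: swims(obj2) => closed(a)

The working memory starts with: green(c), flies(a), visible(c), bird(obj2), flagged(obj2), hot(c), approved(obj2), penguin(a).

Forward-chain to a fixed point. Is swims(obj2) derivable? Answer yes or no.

Round 1 fires R2, R6, R7, giving metal(obj2), valid(obj2), cold(obj2).
Round 2 fires R4, giving has_feathers(obj2).
Round 3 fires R3, giving ready(obj2).
Round 4 fires R1, giving swims(obj2).
Round 5 fires R8, giving closed(a).
swims(obj2) appears in round 4, so it is derivable.

yes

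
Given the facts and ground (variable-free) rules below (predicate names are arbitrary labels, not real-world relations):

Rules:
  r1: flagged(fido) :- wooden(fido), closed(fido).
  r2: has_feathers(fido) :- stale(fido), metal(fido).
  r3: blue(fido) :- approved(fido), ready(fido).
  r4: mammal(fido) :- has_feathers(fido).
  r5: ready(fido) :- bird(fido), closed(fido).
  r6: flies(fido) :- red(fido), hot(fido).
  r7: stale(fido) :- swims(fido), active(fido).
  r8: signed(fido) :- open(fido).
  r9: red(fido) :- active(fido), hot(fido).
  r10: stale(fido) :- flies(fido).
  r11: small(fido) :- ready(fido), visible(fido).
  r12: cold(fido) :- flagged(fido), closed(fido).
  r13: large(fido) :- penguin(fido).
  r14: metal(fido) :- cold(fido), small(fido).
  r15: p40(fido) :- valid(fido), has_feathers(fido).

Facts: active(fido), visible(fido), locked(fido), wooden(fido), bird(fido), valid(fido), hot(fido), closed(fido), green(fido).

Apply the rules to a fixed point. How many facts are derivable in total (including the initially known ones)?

[1] r1 [flagged(fido) :- wooden(fido), closed(fido).]; r5 [ready(fido) :- bird(fido), closed(fido).]; r9 [red(fido) :- active(fido), hot(fido).]. ⇒ new: flagged(fido), ready(fido), red(fido).
[2] r6 [flies(fido) :- red(fido), hot(fido).]; r11 [small(fido) :- ready(fido), visible(fido).]; r12 [cold(fido) :- flagged(fido), closed(fido).]. ⇒ new: flies(fido), small(fido), cold(fido).
[3] r10 [stale(fido) :- flies(fido).]; r14 [metal(fido) :- cold(fido), small(fido).]. ⇒ new: stale(fido), metal(fido).
[4] r2 [has_feathers(fido) :- stale(fido), metal(fido).]. ⇒ new: has_feathers(fido).
[5] r4 [mammal(fido) :- has_feathers(fido).]; r15 [p40(fido) :- valid(fido), has_feathers(fido).]. ⇒ new: mammal(fido), p40(fido).
Closure: {active(fido), bird(fido), closed(fido), cold(fido), flagged(fido), flies(fido), green(fido), has_feathers(fido), hot(fido), locked(fido), mammal(fido), metal(fido), p40(fido), ready(fido), red(fido), small(fido), stale(fido), valid(fido), visible(fido), wooden(fido)} — 20 facts.

20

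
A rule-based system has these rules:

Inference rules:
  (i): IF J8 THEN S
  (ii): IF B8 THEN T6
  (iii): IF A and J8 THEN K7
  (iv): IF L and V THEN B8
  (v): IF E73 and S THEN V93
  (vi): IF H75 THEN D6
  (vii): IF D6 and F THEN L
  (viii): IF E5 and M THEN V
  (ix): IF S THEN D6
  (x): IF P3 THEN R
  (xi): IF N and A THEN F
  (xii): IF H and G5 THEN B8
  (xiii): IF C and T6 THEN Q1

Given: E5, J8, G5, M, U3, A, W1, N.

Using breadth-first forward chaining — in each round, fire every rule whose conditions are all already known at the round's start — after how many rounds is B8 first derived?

4

Round 1: (i) [IF J8 THEN S]; (iii) [IF A and J8 THEN K7]; (viii) [IF E5 and M THEN V]; (xi) [IF N and A THEN F]. New: S, K7, V, F.
Round 2: (ix) [IF S THEN D6]. New: D6.
Round 3: (vii) [IF D6 and F THEN L]. New: L.
Round 4: (iv) [IF L and V THEN B8]. New: B8.
B8 first appears in round 4.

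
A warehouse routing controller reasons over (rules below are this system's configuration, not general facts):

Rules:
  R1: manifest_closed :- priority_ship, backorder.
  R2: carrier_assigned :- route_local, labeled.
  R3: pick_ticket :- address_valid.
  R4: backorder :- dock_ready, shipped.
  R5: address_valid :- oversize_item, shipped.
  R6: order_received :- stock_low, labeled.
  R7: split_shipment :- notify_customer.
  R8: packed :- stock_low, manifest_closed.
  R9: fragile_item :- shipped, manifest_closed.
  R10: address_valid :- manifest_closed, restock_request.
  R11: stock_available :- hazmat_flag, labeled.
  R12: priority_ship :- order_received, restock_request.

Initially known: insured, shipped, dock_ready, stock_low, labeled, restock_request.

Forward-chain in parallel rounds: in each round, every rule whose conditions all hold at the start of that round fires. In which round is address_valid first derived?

4

Round 1: R4 [backorder :- dock_ready, shipped.]; R6 [order_received :- stock_low, labeled.]. Adds backorder, order_received.
Round 2: R12 [priority_ship :- order_received, restock_request.]. Adds priority_ship.
Round 3: R1 [manifest_closed :- priority_ship, backorder.]. Adds manifest_closed.
Round 4: R8 [packed :- stock_low, manifest_closed.]; R9 [fragile_item :- shipped, manifest_closed.]; R10 [address_valid :- manifest_closed, restock_request.]. Adds packed, fragile_item, address_valid.
address_valid first appears in round 4.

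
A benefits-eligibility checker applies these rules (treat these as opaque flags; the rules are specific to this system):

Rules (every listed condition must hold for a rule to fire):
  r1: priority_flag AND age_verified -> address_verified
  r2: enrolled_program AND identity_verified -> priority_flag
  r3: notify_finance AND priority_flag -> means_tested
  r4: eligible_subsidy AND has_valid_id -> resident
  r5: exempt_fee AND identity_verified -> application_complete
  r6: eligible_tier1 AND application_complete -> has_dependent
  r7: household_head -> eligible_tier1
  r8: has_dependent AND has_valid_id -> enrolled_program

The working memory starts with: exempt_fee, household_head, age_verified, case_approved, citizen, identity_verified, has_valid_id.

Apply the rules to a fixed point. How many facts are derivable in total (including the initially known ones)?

13

Round 1: r5 [exempt_fee AND identity_verified -> application_complete]; r7 [household_head -> eligible_tier1]. New: application_complete, eligible_tier1.
Round 2: r6 [eligible_tier1 AND application_complete -> has_dependent]. New: has_dependent.
Round 3: r8 [has_dependent AND has_valid_id -> enrolled_program]. New: enrolled_program.
Round 4: r2 [enrolled_program AND identity_verified -> priority_flag]. New: priority_flag.
Round 5: r1 [priority_flag AND age_verified -> address_verified]. New: address_verified.
Closure: {address_verified, age_verified, application_complete, case_approved, citizen, eligible_tier1, enrolled_program, exempt_fee, has_dependent, has_valid_id, household_head, identity_verified, priority_flag} — 13 facts.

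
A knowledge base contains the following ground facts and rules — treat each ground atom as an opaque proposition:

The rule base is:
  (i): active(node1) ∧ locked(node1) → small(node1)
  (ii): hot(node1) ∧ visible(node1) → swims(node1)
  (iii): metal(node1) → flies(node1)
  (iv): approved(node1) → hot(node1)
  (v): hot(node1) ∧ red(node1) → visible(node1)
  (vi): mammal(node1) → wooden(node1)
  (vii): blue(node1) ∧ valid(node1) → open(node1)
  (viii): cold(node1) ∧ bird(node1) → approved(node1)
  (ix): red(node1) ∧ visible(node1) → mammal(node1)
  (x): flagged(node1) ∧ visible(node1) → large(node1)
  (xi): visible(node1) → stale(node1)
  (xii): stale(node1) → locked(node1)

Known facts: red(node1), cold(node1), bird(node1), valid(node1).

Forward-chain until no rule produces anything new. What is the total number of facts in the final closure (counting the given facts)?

12

Round 1 — (viii), derive approved(node1).
Round 2 — (iv), derive hot(node1).
Round 3 — (v), derive visible(node1).
Round 4 — (ii), (ix), (xi), derive swims(node1), mammal(node1), stale(node1).
Round 5 — (vi), (xii), derive wooden(node1), locked(node1).
Closure: {approved(node1), bird(node1), cold(node1), hot(node1), locked(node1), mammal(node1), red(node1), stale(node1), swims(node1), valid(node1), visible(node1), wooden(node1)} — 12 facts.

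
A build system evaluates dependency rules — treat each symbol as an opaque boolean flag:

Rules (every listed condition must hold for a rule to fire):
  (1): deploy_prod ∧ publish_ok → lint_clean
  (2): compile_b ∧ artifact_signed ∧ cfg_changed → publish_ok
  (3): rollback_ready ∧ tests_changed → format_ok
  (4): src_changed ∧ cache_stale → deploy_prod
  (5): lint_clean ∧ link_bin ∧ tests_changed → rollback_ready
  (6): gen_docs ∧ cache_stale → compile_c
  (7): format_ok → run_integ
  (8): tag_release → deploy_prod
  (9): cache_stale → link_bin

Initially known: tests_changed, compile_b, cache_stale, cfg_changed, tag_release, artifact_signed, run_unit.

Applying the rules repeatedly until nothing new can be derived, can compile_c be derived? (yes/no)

Round 1: (2) [compile_b ∧ artifact_signed ∧ cfg_changed → publish_ok]; (8) [tag_release → deploy_prod]; (9) [cache_stale → link_bin]. New: publish_ok, deploy_prod, link_bin.
Round 2: (1) [deploy_prod ∧ publish_ok → lint_clean]. New: lint_clean.
Round 3: (5) [lint_clean ∧ link_bin ∧ tests_changed → rollback_ready]. New: rollback_ready.
Round 4: (3) [rollback_ready ∧ tests_changed → format_ok]. New: format_ok.
Round 5: (7) [format_ok → run_integ]. New: run_integ.
Fixed point reached. compile_c is concluded only by (6); (6) needs gen_docs (never derived).

no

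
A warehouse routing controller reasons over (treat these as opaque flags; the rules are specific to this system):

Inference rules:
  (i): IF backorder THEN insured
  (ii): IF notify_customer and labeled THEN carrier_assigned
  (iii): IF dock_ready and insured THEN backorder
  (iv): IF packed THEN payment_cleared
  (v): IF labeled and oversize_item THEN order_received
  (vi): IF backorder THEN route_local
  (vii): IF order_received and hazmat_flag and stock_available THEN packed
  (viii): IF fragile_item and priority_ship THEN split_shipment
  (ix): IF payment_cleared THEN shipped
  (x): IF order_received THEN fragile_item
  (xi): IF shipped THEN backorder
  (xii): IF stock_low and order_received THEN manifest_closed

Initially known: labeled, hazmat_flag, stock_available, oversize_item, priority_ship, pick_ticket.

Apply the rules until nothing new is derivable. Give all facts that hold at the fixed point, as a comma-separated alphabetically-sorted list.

backorder, fragile_item, hazmat_flag, insured, labeled, order_received, oversize_item, packed, payment_cleared, pick_ticket, priority_ship, route_local, shipped, split_shipment, stock_available

[1] (v) [IF labeled and oversize_item THEN order_received]. ⇒ new: order_received.
[2] (vii) [IF order_received and hazmat_flag and stock_available THEN packed]; (x) [IF order_received THEN fragile_item]. ⇒ new: packed, fragile_item.
[3] (iv) [IF packed THEN payment_cleared]; (viii) [IF fragile_item and priority_ship THEN split_shipment]. ⇒ new: payment_cleared, split_shipment.
[4] (ix) [IF payment_cleared THEN shipped]. ⇒ new: shipped.
[5] (xi) [IF shipped THEN backorder]. ⇒ new: backorder.
[6] (i) [IF backorder THEN insured]; (vi) [IF backorder THEN route_local]. ⇒ new: insured, route_local.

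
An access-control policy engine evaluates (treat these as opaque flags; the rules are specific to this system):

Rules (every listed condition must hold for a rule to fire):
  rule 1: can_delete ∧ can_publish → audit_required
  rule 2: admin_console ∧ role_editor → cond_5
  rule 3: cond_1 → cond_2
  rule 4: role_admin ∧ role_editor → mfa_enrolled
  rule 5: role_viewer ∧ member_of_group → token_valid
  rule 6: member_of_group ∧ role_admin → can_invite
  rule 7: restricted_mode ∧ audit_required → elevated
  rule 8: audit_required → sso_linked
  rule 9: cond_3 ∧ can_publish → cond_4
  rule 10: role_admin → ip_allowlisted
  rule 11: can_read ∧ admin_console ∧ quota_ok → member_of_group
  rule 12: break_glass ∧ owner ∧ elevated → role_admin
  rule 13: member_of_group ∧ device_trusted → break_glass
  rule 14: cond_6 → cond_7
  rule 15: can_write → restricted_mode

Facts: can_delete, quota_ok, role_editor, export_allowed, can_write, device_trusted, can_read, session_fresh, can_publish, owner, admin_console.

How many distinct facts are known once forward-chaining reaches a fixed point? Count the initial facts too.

Round 1 fires rule 1, rule 2, rule 11, rule 15, giving audit_required, cond_5, member_of_group, restricted_mode.
Round 2 fires rule 7, rule 8, rule 13, giving elevated, sso_linked, break_glass.
Round 3 fires rule 12, giving role_admin.
Round 4 fires rule 4, rule 6, rule 10, giving mfa_enrolled, can_invite, ip_allowlisted.
Closure: {admin_console, audit_required, break_glass, can_delete, can_invite, can_publish, can_read, can_write, cond_5, device_trusted, elevated, export_allowed, ip_allowlisted, member_of_group, mfa_enrolled, owner, quota_ok, restricted_mode, role_admin, role_editor, session_fresh, sso_linked} — 22 facts.

22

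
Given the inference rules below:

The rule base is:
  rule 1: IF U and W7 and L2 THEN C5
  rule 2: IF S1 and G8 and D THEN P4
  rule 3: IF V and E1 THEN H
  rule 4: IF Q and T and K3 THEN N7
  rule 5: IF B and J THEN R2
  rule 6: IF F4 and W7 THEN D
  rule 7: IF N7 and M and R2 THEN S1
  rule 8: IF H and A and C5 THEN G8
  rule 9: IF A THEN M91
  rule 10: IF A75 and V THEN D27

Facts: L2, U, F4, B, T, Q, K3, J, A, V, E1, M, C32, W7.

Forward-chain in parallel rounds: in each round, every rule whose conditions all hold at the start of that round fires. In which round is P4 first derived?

3

[1] rule 1 [IF U and W7 and L2 THEN C5]; rule 3 [IF V and E1 THEN H]; rule 4 [IF Q and T and K3 THEN N7]; rule 5 [IF B and J THEN R2]; rule 6 [IF F4 and W7 THEN D]; rule 9 [IF A THEN M91]. ⇒ new: C5, H, N7, R2, D, M91.
[2] rule 7 [IF N7 and M and R2 THEN S1]; rule 8 [IF H and A and C5 THEN G8]. ⇒ new: S1, G8.
[3] rule 2 [IF S1 and G8 and D THEN P4]. ⇒ new: P4.
P4 first appears in round 3.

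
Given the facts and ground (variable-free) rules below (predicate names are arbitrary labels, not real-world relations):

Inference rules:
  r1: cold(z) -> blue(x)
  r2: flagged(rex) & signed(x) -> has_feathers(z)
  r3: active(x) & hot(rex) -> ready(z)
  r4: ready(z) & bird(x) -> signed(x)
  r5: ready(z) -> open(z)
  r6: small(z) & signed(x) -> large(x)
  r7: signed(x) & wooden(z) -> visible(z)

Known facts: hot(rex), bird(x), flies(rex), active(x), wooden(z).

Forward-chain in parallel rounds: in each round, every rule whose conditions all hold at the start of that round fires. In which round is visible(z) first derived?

3

Round 1 fires r3, giving ready(z).
Round 2 fires r4, r5, giving signed(x), open(z).
Round 3 fires r7, giving visible(z).
visible(z) first appears in round 3.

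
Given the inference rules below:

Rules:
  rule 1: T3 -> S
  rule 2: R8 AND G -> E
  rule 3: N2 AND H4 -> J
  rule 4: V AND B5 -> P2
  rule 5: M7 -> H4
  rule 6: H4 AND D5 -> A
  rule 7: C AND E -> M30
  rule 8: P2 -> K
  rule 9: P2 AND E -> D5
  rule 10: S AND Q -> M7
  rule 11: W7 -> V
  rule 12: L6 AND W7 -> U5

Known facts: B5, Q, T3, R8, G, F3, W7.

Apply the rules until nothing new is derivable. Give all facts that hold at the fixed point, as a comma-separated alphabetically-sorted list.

Round 1 fires rule 1, rule 2, rule 11, giving S, E, V.
Round 2 fires rule 4, rule 10, giving P2, M7.
Round 3 fires rule 5, rule 8, rule 9, giving H4, K, D5.
Round 4 fires rule 6, giving A.

A, B5, D5, E, F3, G, H4, K, M7, P2, Q, R8, S, T3, V, W7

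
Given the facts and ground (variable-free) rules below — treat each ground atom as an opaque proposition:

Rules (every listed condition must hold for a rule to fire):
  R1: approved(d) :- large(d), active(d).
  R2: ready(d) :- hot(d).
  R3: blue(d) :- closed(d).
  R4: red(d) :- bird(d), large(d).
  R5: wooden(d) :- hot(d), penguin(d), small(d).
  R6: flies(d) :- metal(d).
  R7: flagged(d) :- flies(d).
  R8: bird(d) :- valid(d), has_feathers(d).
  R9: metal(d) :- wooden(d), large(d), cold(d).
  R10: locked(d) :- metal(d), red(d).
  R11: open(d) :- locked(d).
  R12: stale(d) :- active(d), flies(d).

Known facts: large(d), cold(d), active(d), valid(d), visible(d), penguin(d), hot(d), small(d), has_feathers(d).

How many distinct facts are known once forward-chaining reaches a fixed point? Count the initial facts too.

20

Round 1: R1 [approved(d) :- large(d), active(d).]; R2 [ready(d) :- hot(d).]; R5 [wooden(d) :- hot(d), penguin(d), small(d).]; R8 [bird(d) :- valid(d), has_feathers(d).]. New: approved(d), ready(d), wooden(d), bird(d).
Round 2: R4 [red(d) :- bird(d), large(d).]; R9 [metal(d) :- wooden(d), large(d), cold(d).]. New: red(d), metal(d).
Round 3: R6 [flies(d) :- metal(d).]; R10 [locked(d) :- metal(d), red(d).]. New: flies(d), locked(d).
Round 4: R7 [flagged(d) :- flies(d).]; R11 [open(d) :- locked(d).]; R12 [stale(d) :- active(d), flies(d).]. New: flagged(d), open(d), stale(d).
Closure: {active(d), approved(d), bird(d), cold(d), flagged(d), flies(d), has_feathers(d), hot(d), large(d), locked(d), metal(d), open(d), penguin(d), ready(d), red(d), small(d), stale(d), valid(d), visible(d), wooden(d)} — 20 facts.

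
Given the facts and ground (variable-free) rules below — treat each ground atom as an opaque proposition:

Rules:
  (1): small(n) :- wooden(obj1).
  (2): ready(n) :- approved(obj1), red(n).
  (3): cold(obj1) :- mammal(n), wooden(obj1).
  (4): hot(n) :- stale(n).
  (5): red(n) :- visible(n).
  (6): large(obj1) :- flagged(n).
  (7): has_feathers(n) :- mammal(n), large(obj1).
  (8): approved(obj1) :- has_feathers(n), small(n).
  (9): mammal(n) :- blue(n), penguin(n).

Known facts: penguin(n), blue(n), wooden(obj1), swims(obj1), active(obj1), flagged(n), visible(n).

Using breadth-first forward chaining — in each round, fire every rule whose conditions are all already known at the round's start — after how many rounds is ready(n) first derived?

4

Round 1: (1) [small(n) :- wooden(obj1).]; (5) [red(n) :- visible(n).]; (6) [large(obj1) :- flagged(n).]; (9) [mammal(n) :- blue(n), penguin(n).]. New: small(n), red(n), large(obj1), mammal(n).
Round 2: (3) [cold(obj1) :- mammal(n), wooden(obj1).]; (7) [has_feathers(n) :- mammal(n), large(obj1).]. New: cold(obj1), has_feathers(n).
Round 3: (8) [approved(obj1) :- has_feathers(n), small(n).]. New: approved(obj1).
Round 4: (2) [ready(n) :- approved(obj1), red(n).]. New: ready(n).
ready(n) first appears in round 4.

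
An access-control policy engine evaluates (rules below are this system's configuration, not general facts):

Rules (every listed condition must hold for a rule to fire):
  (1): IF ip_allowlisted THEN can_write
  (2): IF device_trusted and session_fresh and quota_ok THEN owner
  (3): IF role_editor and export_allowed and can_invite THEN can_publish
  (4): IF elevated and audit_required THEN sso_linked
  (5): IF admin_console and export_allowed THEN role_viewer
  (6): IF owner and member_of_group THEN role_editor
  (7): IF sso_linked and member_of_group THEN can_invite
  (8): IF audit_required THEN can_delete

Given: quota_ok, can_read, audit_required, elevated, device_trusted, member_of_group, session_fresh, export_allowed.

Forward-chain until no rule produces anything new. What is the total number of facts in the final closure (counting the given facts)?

14

Round 1 fires (2), (4), (8), giving owner, sso_linked, can_delete.
Round 2 fires (6), (7), giving role_editor, can_invite.
Round 3 fires (3), giving can_publish.
Closure: {audit_required, can_delete, can_invite, can_publish, can_read, device_trusted, elevated, export_allowed, member_of_group, owner, quota_ok, role_editor, session_fresh, sso_linked} — 14 facts.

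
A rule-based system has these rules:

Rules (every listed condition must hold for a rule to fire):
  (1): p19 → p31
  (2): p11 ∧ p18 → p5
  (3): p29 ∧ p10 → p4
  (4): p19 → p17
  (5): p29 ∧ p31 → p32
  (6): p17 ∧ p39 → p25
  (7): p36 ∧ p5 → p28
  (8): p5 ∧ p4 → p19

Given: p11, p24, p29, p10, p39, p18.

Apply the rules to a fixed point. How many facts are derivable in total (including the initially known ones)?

Round 1 — (2), (3), derive p5, p4.
Round 2 — (8), derive p19.
Round 3 — (1), (4), derive p31, p17.
Round 4 — (5), (6), derive p32, p25.
Closure: {p10, p11, p17, p18, p19, p24, p25, p29, p31, p32, p39, p4, p5} — 13 facts.

13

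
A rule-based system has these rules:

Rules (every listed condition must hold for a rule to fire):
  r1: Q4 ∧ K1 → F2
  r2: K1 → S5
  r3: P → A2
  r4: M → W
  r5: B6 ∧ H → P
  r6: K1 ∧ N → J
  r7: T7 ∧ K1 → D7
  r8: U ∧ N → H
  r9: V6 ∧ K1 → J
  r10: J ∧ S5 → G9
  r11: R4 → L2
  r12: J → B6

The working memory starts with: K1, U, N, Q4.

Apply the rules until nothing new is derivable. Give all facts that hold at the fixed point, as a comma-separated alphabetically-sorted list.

Round 1 fires r1, r2, r6, r8, giving F2, S5, J, H.
Round 2 fires r10, r12, giving G9, B6.
Round 3 fires r5, giving P.
Round 4 fires r3, giving A2.

A2, B6, F2, G9, H, J, K1, N, P, Q4, S5, U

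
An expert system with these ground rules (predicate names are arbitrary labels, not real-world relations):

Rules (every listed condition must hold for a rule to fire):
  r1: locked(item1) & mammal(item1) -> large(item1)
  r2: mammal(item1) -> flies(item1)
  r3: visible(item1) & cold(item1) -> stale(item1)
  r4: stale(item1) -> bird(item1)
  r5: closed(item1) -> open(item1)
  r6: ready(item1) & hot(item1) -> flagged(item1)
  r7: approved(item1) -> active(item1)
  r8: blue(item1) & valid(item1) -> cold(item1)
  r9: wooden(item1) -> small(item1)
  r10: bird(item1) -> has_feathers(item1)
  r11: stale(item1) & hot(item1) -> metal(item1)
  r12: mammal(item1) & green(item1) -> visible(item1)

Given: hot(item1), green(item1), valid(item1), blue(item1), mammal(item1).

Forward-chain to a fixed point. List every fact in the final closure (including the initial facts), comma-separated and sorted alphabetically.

Round 1 — r2, r8, r12, derive flies(item1), cold(item1), visible(item1).
Round 2 — r3, derive stale(item1).
Round 3 — r4, r11, derive bird(item1), metal(item1).
Round 4 — r10, derive has_feathers(item1).

bird(item1), blue(item1), cold(item1), flies(item1), green(item1), has_feathers(item1), hot(item1), mammal(item1), metal(item1), stale(item1), valid(item1), visible(item1)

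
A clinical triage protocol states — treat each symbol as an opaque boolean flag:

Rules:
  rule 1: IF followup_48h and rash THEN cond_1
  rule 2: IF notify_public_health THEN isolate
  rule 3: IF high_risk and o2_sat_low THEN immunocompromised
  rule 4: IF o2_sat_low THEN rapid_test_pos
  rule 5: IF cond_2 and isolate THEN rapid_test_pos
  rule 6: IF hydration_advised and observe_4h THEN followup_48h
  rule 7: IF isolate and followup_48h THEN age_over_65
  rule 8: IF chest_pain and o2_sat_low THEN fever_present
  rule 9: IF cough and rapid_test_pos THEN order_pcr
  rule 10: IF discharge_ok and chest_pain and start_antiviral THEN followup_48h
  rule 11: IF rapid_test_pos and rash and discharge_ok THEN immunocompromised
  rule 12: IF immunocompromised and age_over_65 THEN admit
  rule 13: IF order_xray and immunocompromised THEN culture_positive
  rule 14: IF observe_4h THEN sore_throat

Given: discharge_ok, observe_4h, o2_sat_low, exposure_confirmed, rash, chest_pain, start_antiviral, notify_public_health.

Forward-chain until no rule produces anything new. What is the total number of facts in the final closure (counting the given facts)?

Round 1 fires rule 2, rule 4, rule 8, rule 10, rule 14, giving isolate, rapid_test_pos, fever_present, followup_48h, sore_throat.
Round 2 fires rule 1, rule 7, rule 11, giving cond_1, age_over_65, immunocompromised.
Round 3 fires rule 12, giving admit.
Closure: {admit, age_over_65, chest_pain, cond_1, discharge_ok, exposure_confirmed, fever_present, followup_48h, immunocompromised, isolate, notify_public_health, o2_sat_low, observe_4h, rapid_test_pos, rash, sore_throat, start_antiviral} — 17 facts.

17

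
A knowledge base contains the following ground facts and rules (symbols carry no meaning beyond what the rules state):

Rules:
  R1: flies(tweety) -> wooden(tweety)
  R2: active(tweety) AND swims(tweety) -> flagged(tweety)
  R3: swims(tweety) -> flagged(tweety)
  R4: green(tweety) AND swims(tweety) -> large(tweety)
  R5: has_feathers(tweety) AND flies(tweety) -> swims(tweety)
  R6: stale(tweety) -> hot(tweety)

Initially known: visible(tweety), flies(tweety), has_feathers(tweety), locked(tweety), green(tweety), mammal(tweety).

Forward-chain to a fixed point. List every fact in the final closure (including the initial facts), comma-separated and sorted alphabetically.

Round 1 fires R1, R5, giving wooden(tweety), swims(tweety).
Round 2 fires R3, R4, giving flagged(tweety), large(tweety).

flagged(tweety), flies(tweety), green(tweety), has_feathers(tweety), large(tweety), locked(tweety), mammal(tweety), swims(tweety), visible(tweety), wooden(tweety)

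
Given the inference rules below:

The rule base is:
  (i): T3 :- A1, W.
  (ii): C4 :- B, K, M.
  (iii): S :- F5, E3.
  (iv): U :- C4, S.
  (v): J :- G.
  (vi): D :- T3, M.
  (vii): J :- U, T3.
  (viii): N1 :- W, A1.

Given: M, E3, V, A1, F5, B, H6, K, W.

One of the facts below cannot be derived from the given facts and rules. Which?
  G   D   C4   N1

G

Round 1 fires (i), (ii), (iii), (viii), giving T3, C4, S, N1.
Round 2 fires (iv), (vi), giving U, D.
Round 3 fires (vii), giving J.
Derived: D (round 2), C4 (round 1), N1 (round 1). G never appears in any round.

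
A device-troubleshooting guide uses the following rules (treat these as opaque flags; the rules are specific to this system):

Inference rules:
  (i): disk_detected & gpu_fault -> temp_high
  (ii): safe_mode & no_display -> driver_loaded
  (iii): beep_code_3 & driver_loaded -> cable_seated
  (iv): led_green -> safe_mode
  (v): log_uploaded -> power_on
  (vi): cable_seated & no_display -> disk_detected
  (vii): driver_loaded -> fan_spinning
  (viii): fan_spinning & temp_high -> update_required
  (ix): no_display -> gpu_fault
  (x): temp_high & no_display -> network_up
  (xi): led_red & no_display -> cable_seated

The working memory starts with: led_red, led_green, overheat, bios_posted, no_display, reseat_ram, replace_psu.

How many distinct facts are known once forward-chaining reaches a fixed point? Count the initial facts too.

16

Round 1: (iv) [led_green -> safe_mode]; (ix) [no_display -> gpu_fault]; (xi) [led_red & no_display -> cable_seated]. New: safe_mode, gpu_fault, cable_seated.
Round 2: (ii) [safe_mode & no_display -> driver_loaded]; (vi) [cable_seated & no_display -> disk_detected]. New: driver_loaded, disk_detected.
Round 3: (i) [disk_detected & gpu_fault -> temp_high]; (vii) [driver_loaded -> fan_spinning]. New: temp_high, fan_spinning.
Round 4: (viii) [fan_spinning & temp_high -> update_required]; (x) [temp_high & no_display -> network_up]. New: update_required, network_up.
Closure: {bios_posted, cable_seated, disk_detected, driver_loaded, fan_spinning, gpu_fault, led_green, led_red, network_up, no_display, overheat, replace_psu, reseat_ram, safe_mode, temp_high, update_required} — 16 facts.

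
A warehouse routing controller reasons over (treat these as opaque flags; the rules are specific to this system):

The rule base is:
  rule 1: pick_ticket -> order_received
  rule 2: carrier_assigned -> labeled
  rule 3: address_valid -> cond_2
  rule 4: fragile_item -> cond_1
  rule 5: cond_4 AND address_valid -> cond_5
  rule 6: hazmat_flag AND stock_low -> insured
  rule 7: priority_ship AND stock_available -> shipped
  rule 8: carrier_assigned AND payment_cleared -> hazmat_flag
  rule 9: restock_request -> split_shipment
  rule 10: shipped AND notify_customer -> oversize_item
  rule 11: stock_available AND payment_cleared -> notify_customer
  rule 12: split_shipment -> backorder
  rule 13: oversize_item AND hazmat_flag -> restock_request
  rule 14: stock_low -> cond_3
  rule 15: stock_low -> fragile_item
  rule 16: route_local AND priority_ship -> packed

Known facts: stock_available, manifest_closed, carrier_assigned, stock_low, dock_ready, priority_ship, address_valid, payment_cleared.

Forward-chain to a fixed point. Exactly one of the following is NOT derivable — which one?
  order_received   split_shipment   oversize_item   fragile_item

order_received

Round 1 fires rule 2, rule 3, rule 7, rule 8, rule 11, rule 14, rule 15, giving labeled, cond_2, shipped, hazmat_flag, notify_customer, cond_3, fragile_item.
Round 2 fires rule 4, rule 6, rule 10, giving cond_1, insured, oversize_item.
Round 3 fires rule 13, giving restock_request.
Round 4 fires rule 9, giving split_shipment.
Round 5 fires rule 12, giving backorder.
Derived: oversize_item (round 2), fragile_item (round 1), split_shipment (round 4). order_received never appears in any round.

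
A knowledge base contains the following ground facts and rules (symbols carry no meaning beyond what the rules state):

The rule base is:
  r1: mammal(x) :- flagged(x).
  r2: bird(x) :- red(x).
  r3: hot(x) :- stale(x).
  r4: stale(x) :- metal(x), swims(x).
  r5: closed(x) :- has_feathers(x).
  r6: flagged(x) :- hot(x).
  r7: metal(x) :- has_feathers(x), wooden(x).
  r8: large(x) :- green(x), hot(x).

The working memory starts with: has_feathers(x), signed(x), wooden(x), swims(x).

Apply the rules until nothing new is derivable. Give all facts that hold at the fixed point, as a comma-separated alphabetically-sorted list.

closed(x), flagged(x), has_feathers(x), hot(x), mammal(x), metal(x), signed(x), stale(x), swims(x), wooden(x)

Round 1 — r5, r7, derive closed(x), metal(x).
Round 2 — r4, derive stale(x).
Round 3 — r3, derive hot(x).
Round 4 — r6, derive flagged(x).
Round 5 — r1, derive mammal(x).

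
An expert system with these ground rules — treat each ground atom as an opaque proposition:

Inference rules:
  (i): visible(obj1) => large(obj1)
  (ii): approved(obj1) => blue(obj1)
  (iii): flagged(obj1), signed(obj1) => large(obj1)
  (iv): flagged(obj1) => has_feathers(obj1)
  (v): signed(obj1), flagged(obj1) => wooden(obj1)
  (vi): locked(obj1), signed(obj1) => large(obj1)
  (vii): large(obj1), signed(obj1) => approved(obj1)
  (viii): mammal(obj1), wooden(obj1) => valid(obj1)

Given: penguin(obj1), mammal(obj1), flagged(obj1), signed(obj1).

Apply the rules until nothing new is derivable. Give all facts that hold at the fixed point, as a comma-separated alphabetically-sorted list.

[1] (iii) [flagged(obj1), signed(obj1) => large(obj1)]; (iv) [flagged(obj1) => has_feathers(obj1)]; (v) [signed(obj1), flagged(obj1) => wooden(obj1)]. ⇒ new: large(obj1), has_feathers(obj1), wooden(obj1).
[2] (vii) [large(obj1), signed(obj1) => approved(obj1)]; (viii) [mammal(obj1), wooden(obj1) => valid(obj1)]. ⇒ new: approved(obj1), valid(obj1).
[3] (ii) [approved(obj1) => blue(obj1)]. ⇒ new: blue(obj1).

approved(obj1), blue(obj1), flagged(obj1), has_feathers(obj1), large(obj1), mammal(obj1), penguin(obj1), signed(obj1), valid(obj1), wooden(obj1)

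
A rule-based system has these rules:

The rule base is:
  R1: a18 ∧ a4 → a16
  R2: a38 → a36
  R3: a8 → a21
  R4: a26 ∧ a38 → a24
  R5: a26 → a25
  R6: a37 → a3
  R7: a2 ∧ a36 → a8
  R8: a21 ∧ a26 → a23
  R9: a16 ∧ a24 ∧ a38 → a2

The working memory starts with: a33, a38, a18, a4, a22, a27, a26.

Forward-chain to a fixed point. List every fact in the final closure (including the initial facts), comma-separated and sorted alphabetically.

Round 1: R1 [a18 ∧ a4 → a16]; R2 [a38 → a36]; R4 [a26 ∧ a38 → a24]; R5 [a26 → a25]. New: a16, a36, a24, a25.
Round 2: R9 [a16 ∧ a24 ∧ a38 → a2]. New: a2.
Round 3: R7 [a2 ∧ a36 → a8]. New: a8.
Round 4: R3 [a8 → a21]. New: a21.
Round 5: R8 [a21 ∧ a26 → a23]. New: a23.

a16, a18, a2, a21, a22, a23, a24, a25, a26, a27, a33, a36, a38, a4, a8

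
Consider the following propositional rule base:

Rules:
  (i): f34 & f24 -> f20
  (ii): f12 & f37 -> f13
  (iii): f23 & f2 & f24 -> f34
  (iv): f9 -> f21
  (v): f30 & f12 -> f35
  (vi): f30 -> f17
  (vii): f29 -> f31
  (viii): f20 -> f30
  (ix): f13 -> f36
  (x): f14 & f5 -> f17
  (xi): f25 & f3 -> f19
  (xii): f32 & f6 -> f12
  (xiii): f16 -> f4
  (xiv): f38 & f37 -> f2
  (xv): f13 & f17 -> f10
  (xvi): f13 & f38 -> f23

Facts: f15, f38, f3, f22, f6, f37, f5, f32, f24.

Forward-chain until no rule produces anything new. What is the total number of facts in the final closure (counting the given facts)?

[1] (xii) [f32 & f6 -> f12]; (xiv) [f38 & f37 -> f2]. ⇒ new: f12, f2.
[2] (ii) [f12 & f37 -> f13]. ⇒ new: f13.
[3] (ix) [f13 -> f36]; (xvi) [f13 & f38 -> f23]. ⇒ new: f36, f23.
[4] (iii) [f23 & f2 & f24 -> f34]. ⇒ new: f34.
[5] (i) [f34 & f24 -> f20]. ⇒ new: f20.
[6] (viii) [f20 -> f30]. ⇒ new: f30.
[7] (v) [f30 & f12 -> f35]; (vi) [f30 -> f17]. ⇒ new: f35, f17.
[8] (xv) [f13 & f17 -> f10]. ⇒ new: f10.
Closure: {f10, f12, f13, f15, f17, f2, f20, f22, f23, f24, f3, f30, f32, f34, f35, f36, f37, f38, f5, f6} — 20 facts.

20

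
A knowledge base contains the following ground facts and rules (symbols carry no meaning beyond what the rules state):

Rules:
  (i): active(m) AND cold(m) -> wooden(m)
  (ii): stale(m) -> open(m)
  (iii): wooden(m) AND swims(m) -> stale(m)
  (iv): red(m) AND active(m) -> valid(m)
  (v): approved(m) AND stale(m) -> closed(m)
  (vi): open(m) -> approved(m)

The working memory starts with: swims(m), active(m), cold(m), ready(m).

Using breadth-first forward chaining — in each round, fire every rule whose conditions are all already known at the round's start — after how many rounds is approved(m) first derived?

Round 1 — (i), derive wooden(m).
Round 2 — (iii), derive stale(m).
Round 3 — (ii), derive open(m).
Round 4 — (vi), derive approved(m).
approved(m) first appears in round 4.

4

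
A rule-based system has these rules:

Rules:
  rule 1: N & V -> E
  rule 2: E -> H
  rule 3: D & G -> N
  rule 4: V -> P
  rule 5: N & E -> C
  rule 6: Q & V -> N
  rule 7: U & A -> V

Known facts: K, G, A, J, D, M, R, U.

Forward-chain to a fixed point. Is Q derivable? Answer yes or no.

no

Round 1: rule 3 [D & G -> N]; rule 7 [U & A -> V]. Adds N, V.
Round 2: rule 1 [N & V -> E]; rule 4 [V -> P]. Adds E, P.
Round 3: rule 2 [E -> H]; rule 5 [N & E -> C]. Adds H, C.
Fixed point reached. No rule has Q as a consequent, and it is not given.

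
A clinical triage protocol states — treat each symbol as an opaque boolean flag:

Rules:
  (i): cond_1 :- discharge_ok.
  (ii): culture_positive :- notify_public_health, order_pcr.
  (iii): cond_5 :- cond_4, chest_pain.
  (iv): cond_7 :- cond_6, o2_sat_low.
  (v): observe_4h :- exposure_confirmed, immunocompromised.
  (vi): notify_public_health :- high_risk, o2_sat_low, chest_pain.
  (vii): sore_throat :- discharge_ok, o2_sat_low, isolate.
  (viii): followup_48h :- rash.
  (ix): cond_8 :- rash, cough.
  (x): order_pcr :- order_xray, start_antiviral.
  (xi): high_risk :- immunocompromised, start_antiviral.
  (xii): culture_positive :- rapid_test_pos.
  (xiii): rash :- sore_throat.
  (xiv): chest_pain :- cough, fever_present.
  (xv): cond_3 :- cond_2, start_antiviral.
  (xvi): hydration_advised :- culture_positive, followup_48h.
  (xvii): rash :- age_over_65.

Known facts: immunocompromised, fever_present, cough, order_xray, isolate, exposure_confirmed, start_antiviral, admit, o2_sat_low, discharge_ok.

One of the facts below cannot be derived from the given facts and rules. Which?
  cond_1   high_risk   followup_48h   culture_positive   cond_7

Round 1 fires (i), (v), (vii), (x), (xi), (xiv), giving cond_1, observe_4h, sore_throat, order_pcr, high_risk, chest_pain.
Round 2 fires (vi), (xiii), giving notify_public_health, rash.
Round 3 fires (ii), (viii), (ix), giving culture_positive, followup_48h, cond_8.
Round 4 fires (xvi), giving hydration_advised.
Derived: high_risk (round 1), cond_1 (round 1), followup_48h (round 3), culture_positive (round 3). cond_7 never appears in any round.

cond_7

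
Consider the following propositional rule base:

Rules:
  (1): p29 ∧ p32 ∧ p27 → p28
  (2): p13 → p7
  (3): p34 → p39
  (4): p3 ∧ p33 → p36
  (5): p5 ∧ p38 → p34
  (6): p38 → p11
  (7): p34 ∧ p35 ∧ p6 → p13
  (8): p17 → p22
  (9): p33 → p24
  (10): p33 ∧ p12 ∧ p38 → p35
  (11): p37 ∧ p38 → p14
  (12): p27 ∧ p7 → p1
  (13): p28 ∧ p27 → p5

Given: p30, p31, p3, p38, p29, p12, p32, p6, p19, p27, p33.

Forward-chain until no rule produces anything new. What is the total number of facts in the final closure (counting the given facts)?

Round 1: (1) [p29 ∧ p32 ∧ p27 → p28]; (4) [p3 ∧ p33 → p36]; (6) [p38 → p11]; (9) [p33 → p24]; (10) [p33 ∧ p12 ∧ p38 → p35]. Adds p28, p36, p11, p24, p35.
Round 2: (13) [p28 ∧ p27 → p5]. Adds p5.
Round 3: (5) [p5 ∧ p38 → p34]. Adds p34.
Round 4: (3) [p34 → p39]; (7) [p34 ∧ p35 ∧ p6 → p13]. Adds p39, p13.
Round 5: (2) [p13 → p7]. Adds p7.
Round 6: (12) [p27 ∧ p7 → p1]. Adds p1.
Closure: {p1, p11, p12, p13, p19, p24, p27, p28, p29, p3, p30, p31, p32, p33, p34, p35, p36, p38, p39, p5, p6, p7} — 22 facts.

22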